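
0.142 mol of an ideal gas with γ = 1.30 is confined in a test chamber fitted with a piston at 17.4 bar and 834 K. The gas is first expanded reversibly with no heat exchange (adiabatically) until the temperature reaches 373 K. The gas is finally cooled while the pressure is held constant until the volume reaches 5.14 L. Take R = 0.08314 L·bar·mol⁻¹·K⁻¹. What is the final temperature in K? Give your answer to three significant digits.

T₃ ≈ 232 K

From PV = nRT: V₁ = nRT₁/P₁ = 0.5659 L.
Adiabatic (γ = 1.30), T V^(γ−1) and P V^γ constant: P₂ = P₁·(T₂/T₁)^(γ/(γ−1)) = 0.5324 bar; V₂ = V₁·(T₁/T₂)^(1/(γ−1)) = 8.271 L.
Isobaric, so V/T is constant: P₃ = P₂; T₃ = T₂·(V₃/V₂) = 231.8 K.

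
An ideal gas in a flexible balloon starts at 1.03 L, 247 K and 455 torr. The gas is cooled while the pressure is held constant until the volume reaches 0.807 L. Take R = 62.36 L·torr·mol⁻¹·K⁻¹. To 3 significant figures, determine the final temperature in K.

T₂ ≈ 194 K

Isobaric, so V/T is constant: P₂ = P₁; T₂ = T₁·(V₂/V₁) = 193.5 K.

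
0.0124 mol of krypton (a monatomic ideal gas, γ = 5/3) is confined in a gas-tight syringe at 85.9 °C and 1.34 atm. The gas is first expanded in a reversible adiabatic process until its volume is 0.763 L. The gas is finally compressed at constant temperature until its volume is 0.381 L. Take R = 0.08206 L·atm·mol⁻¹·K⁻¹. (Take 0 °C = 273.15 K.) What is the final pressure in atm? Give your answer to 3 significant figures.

P₃ ≈ 0.483 atm

Convert: T₁ = 359.0 K.
From PV = nRT: V₁ = nRT₁/P₁ = 0.2726 L.
Reversible adiabatic, γ = 5/3: T₂ = T₁·(V₁/V₂)^(γ−1) = 180.8 K; P₂ = P₁·(V₁/V₂)^γ = 0.2411 atm.
T constant ⇒ Boyle's law P V = const: T₃ = T₂; P₃ = P₂·(V₂/V₃) = 0.4829 atm.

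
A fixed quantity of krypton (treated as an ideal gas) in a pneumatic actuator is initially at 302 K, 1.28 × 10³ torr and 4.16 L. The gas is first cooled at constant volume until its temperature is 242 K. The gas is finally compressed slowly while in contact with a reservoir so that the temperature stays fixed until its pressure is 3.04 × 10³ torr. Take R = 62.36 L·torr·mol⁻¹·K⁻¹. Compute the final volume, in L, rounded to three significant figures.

V₃ ≈ 1.40 L

V constant ⇒ P ∝ T: V₂ = V₁; P₂ = P₁·(T₂/T₁) = 1026 torr.
T constant ⇒ Boyle's law P V = const: T₃ = T₂; V₃ = V₂·(P₂/P₃) = 1.404 L.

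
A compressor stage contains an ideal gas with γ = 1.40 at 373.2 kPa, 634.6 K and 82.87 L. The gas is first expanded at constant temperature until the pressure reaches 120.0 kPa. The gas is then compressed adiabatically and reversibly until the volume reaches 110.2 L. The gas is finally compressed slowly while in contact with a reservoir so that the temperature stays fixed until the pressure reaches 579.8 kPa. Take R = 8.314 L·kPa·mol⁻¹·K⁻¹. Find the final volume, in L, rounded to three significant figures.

T constant ⇒ Boyle's law P V = const: T₂ = T₁; V₂ = V₁·(P₁/P₂) = 257.7 L.
Adiabatic (γ = 1.40), T V^(γ−1) and P V^γ constant: T₃ = T₂·(V₂/V₃)^(γ−1) = 891.4 K; P₃ = P₂·(V₂/V₃)^γ = 394.2 kPa.
T constant ⇒ Boyle's law P V = const: T₄ = T₃; V₄ = V₃·(P₃/P₄) = 74.93 L.

V₄ ≈ 74.9 L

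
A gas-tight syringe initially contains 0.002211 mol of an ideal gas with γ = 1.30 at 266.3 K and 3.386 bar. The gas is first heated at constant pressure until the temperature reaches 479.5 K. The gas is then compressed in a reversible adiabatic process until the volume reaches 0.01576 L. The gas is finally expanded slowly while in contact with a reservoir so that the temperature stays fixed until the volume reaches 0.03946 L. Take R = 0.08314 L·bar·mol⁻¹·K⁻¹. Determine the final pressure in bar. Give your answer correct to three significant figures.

P₄ ≈ 2.60 bar

From PV = nRT: V₁ = nRT₁/P₁ = 0.01446 L.
P constant ⇒ V ∝ T: P₂ = P₁; V₂ = V₁·(T₂/T₁) = 0.02603 L.
Reversible adiabatic, γ = 1.30: T₃ = T₂·(V₂/V₃)^(γ−1) = 557.4 K; P₃ = P₂·(V₂/V₃)^γ = 6.502 bar.
T constant ⇒ Boyle's law P V = const: T₄ = T₃; P₄ = P₃·(V₃/V₄) = 2.597 bar.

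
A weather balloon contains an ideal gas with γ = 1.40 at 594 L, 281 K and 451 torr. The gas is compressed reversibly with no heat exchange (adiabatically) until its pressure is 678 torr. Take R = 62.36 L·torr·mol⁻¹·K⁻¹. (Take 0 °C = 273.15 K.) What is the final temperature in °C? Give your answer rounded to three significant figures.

Adiabatic (γ = 1.40), T V^(γ−1) and P V^γ constant: T₂ = T₁·(P₂/P₁)^((γ−1)/γ) = 315.7 K; V₂ = V₁·(P₁/P₂)^(1/γ) = 443.9 L.

T₂ ≈ 42.6 °C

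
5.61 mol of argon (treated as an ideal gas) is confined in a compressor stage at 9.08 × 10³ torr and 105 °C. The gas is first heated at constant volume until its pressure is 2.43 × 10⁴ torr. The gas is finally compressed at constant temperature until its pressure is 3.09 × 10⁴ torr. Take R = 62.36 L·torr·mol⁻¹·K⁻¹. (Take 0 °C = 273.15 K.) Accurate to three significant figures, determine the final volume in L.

V₃ ≈ 11.5 L

Convert: T₁ = 378.1 K.
From PV = nRT: V₁ = nRT₁/P₁ = 14.57 L.
Isochoric, so P/T is constant: V₂ = V₁; T₂ = T₁·(P₂/P₁) = 1012 K.
T constant ⇒ Boyle's law P V = const: T₃ = T₂; V₃ = V₂·(P₂/P₃) = 11.46 L.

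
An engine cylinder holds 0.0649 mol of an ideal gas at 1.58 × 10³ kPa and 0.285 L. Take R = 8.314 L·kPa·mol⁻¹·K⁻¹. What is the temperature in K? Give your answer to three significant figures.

PV = nRT ⇒ T = PV/(nR) = (1.58e+03 × 0.285) / (0.0649 × 8.314)

T ≈ 835 K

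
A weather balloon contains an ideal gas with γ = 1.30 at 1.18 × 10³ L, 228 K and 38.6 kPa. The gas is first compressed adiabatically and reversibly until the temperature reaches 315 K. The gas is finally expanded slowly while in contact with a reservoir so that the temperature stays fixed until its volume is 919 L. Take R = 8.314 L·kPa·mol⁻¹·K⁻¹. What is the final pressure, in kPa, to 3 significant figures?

P₃ ≈ 68.5 kPa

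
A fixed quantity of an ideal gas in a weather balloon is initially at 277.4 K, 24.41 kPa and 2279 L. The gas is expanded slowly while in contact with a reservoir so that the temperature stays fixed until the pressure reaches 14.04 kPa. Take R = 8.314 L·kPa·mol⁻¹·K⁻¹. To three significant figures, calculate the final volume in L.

V₂ ≈ 3.96e+03 L

Isothermal, so P V is constant: T₂ = T₁; V₂ = V₁·(P₁/P₂) = 3962 L.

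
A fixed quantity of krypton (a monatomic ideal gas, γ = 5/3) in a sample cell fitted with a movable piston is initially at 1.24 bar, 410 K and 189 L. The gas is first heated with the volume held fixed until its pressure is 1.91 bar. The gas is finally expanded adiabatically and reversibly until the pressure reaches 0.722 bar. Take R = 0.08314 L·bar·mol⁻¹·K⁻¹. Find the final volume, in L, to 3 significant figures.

V₃ ≈ 339 L

V constant ⇒ P ∝ T: V₂ = V₁; T₂ = T₁·(P₂/P₁) = 631.5 K.
Reversible adiabatic, γ = 5/3: T₃ = T₂·(P₃/P₂)^((γ−1)/γ) = 428.0 K; V₃ = V₂·(P₂/P₃)^(1/γ) = 338.8 L.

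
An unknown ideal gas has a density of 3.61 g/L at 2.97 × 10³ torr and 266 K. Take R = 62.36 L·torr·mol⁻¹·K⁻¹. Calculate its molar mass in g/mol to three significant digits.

ρ = PM/(RT) ⇒ M = ρRT/P = (3.61 × 62.36 × 266.0) / 2.97e+03

M ≈ 20.2 g/mol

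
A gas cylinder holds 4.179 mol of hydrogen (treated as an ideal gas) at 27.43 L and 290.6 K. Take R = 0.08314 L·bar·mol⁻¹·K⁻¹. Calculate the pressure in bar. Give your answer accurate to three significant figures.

P ≈ 3.68 bar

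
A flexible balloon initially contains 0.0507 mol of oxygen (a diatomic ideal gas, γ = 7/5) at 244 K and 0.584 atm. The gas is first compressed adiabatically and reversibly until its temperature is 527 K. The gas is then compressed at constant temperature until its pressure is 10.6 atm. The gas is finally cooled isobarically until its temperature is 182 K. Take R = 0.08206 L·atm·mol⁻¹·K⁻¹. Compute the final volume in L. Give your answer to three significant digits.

From PV = nRT: V₁ = nRT₁/P₁ = 1.738 L.
Adiabatic (γ = 7/5), T V^(γ−1) and P V^γ constant: P₂ = P₁·(T₂/T₁)^(γ/(γ−1)) = 8.647 atm; V₂ = V₁·(T₁/T₂)^(1/(γ−1)) = 0.2536 L.
Isothermal, so P V is constant: T₃ = T₂; V₃ = V₂·(P₂/P₃) = 0.2068 L.
Isobaric, so V/T is constant: P₄ = P₃; V₄ = V₃·(T₄/T₃) = 0.07143 L.

V₄ ≈ 0.0714 L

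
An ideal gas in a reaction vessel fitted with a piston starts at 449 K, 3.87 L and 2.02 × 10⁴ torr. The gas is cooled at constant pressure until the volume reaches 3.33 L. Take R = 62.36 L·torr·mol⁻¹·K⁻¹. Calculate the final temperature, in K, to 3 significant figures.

T₂ ≈ 386 K

P constant ⇒ V ∝ T: P₂ = P₁; T₂ = T₁·(V₂/V₁) = 386.3 K.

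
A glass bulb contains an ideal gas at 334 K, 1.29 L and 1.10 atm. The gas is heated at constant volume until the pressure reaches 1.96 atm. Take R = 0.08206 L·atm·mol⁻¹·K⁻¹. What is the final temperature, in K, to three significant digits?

V constant ⇒ P ∝ T: V₂ = V₁; T₂ = T₁·(P₂/P₁) = 595.1 K.

T₂ ≈ 595 K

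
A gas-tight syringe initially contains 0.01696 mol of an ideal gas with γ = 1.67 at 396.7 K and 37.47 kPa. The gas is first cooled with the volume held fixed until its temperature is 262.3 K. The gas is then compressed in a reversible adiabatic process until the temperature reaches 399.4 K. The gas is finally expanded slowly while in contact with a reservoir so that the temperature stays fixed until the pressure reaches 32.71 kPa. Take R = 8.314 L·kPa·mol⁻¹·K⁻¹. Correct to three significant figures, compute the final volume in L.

From PV = nRT: V₁ = nRT₁/P₁ = 1.493 L.
Isochoric, so P/T is constant: V₂ = V₁; P₂ = P₁·(T₂/T₁) = 24.78 kPa.
Adiabatic (γ = 1.67), T V^(γ−1) and P V^γ constant: P₃ = P₂·(T₃/T₂)^(γ/(γ−1)) = 70.66 kPa; V₃ = V₂·(T₂/T₃)^(1/(γ−1)) = 0.7970 L.
T constant ⇒ Boyle's law P V = const: T₄ = T₃; V₄ = V₃·(P₃/P₄) = 1.722 L.

V₄ ≈ 1.72 L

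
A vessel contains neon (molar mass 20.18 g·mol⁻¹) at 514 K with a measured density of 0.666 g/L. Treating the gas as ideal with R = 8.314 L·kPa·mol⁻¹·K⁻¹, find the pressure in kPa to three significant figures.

ρ = PM/(RT) ⇒ P = ρRT/M = (0.666 × 8.314 × 514.0) / 20.18

P ≈ 141 kPa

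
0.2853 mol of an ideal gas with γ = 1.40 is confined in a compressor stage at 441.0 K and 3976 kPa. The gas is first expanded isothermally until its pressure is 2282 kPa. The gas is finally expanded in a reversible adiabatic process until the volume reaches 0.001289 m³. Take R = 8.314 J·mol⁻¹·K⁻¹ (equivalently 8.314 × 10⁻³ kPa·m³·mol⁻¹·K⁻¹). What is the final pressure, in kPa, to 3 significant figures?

P₃ ≈ 537 kPa

From PV = nRT: V₁ = nRT₁/P₁ = 0.0002631 m³.
Isothermal, so P V is constant: T₂ = T₁; V₂ = V₁·(P₁/P₂) = 0.0004584 m³.
Reversible adiabatic, γ = 1.40: T₃ = T₂·(V₂/V₃)^(γ−1) = 291.6 K; P₃ = P₂·(V₂/V₃)^γ = 536.6 kPa.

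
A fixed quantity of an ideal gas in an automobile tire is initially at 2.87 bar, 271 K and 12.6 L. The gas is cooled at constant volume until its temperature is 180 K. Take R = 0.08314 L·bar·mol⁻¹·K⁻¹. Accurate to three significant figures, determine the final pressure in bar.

V constant ⇒ P ∝ T: V₂ = V₁; P₂ = P₁·(T₂/T₁) = 1.906 bar.

P₂ ≈ 1.91 bar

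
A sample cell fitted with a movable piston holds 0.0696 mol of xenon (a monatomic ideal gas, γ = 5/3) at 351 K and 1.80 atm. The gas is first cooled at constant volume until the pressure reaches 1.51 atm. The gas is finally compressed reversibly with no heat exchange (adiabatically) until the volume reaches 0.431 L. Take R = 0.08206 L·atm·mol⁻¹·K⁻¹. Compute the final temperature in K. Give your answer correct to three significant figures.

T₃ ≈ 554 K

From PV = nRT: V₁ = nRT₁/P₁ = 1.114 L.
Isochoric, so P/T is constant: V₂ = V₁; T₂ = T₁·(P₂/P₁) = 294.4 K.
Adiabatic (γ = 5/3), T V^(γ−1) and P V^γ constant: T₃ = T₂·(V₂/V₃)^(γ−1) = 554.5 K; P₃ = P₂·(V₂/V₃)^γ = 7.348 atm.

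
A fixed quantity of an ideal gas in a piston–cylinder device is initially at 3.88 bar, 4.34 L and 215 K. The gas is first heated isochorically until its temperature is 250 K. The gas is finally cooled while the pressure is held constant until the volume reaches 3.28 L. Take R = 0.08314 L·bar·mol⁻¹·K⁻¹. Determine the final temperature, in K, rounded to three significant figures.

T₃ ≈ 189 K

Isochoric, so P/T is constant: V₂ = V₁; P₂ = P₁·(T₂/T₁) = 4.512 bar.
P constant ⇒ V ∝ T: P₃ = P₂; T₃ = T₂·(V₃/V₂) = 188.9 K.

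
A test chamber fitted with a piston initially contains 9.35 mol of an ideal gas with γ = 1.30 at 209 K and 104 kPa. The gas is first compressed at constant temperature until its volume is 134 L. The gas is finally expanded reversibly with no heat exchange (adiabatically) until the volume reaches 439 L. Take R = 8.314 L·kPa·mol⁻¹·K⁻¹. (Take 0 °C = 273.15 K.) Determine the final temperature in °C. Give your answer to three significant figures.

T₃ ≈ -127 °C

From PV = nRT: V₁ = nRT₁/P₁ = 156.2 L.
T constant ⇒ Boyle's law P V = const: T₂ = T₁; P₂ = P₁·(V₁/V₂) = 121.2 kPa.
Reversible adiabatic, γ = 1.30: T₃ = T₂·(V₂/V₃)^(γ−1) = 146.4 K; P₃ = P₂·(V₂/V₃)^γ = 25.92 kPa.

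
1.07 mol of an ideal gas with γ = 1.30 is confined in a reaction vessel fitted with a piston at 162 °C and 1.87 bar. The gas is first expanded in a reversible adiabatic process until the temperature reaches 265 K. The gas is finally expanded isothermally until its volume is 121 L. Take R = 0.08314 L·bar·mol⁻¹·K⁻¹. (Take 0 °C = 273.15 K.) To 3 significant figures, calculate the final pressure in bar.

Convert: T₁ = 435.1 K.
From PV = nRT: V₁ = nRT₁/P₁ = 20.70 L.
Reversible adiabatic, γ = 1.30: P₂ = P₁·(T₂/T₁)^(γ/(γ−1)) = 0.2180 bar; V₂ = V₁·(T₁/T₂)^(1/(γ−1)) = 108.1 L.
Isothermal, so P V is constant: T₃ = T₂; P₃ = P₂·(V₂/V₃) = 0.1948 bar.

P₃ ≈ 0.195 bar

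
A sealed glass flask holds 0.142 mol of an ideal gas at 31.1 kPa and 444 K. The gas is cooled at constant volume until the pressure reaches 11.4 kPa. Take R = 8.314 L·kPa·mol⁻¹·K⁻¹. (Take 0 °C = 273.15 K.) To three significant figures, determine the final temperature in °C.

T₂ ≈ -110 °C

From PV = nRT: V₁ = nRT₁/P₁ = 16.85 L.
V constant ⇒ P ∝ T: V₂ = V₁; T₂ = T₁·(P₂/P₁) = 162.8 K.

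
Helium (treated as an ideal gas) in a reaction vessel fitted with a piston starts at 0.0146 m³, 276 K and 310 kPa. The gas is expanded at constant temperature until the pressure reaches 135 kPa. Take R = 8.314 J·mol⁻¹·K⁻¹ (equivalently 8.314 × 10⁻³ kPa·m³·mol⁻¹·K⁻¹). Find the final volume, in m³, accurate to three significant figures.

V₂ ≈ 0.0335 m³

Isothermal, so P V is constant: T₂ = T₁; V₂ = V₁·(P₁/P₂) = 0.03353 m³.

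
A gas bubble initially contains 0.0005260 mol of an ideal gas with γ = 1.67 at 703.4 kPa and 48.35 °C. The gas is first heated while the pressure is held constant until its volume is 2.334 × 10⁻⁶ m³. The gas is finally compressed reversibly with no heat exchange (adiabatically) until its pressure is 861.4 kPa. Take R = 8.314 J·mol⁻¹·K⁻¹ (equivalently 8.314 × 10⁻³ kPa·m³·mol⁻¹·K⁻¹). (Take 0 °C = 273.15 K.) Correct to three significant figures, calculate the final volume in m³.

V₃ ≈ 2.07e-06 m³

Convert: T₁ = 321.5 K.
From PV = nRT: V₁ = nRT₁/P₁ = 1.999e-06 m³.
P constant ⇒ V ∝ T: P₂ = P₁; T₂ = T₁·(V₂/V₁) = 375.4 K.
Adiabatic (γ = 1.67), T V^(γ−1) and P V^γ constant: T₃ = T₂·(P₃/P₂)^((γ−1)/γ) = 407.2 K; V₃ = V₂·(P₂/P₃)^(1/γ) = 2.067e-06 m³.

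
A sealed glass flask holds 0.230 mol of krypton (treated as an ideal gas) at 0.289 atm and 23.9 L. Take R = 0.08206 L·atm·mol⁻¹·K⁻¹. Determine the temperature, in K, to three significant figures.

PV = nRT ⇒ T = PV/(nR) = (0.289 × 23.9) / (0.230 × 0.08206)

T ≈ 366 K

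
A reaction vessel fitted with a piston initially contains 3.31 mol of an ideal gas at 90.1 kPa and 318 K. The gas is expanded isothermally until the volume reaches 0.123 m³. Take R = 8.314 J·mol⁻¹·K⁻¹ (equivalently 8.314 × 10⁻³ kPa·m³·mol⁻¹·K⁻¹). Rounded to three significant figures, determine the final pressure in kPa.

P₂ ≈ 71.1 kPa

From PV = nRT: V₁ = nRT₁/P₁ = 0.09713 m³.
Isothermal, so P V is constant: T₂ = T₁; P₂ = P₁·(V₁/V₂) = 71.15 kPa.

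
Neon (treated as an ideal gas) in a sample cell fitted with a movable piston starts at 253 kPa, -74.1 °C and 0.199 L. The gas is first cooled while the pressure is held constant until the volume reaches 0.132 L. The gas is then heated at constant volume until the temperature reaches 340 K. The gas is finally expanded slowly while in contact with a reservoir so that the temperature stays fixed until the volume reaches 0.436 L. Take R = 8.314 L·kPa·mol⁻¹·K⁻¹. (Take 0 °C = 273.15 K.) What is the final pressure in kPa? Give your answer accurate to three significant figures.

Convert: T₁ = 199.0 K.
Isobaric, so V/T is constant: P₂ = P₁; T₂ = T₁·(V₂/V₁) = 132.0 K.
Isochoric, so P/T is constant: V₃ = V₂; P₃ = P₂·(T₃/T₂) = 651.5 kPa.
Isothermal, so P V is constant: T₄ = T₃; P₄ = P₃·(V₃/V₄) = 197.2 kPa.

P₄ ≈ 197 kPa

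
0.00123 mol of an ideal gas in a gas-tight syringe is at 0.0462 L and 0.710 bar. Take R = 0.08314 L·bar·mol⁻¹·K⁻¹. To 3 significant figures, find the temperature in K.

T ≈ 321 K

PV = nRT ⇒ T = PV/(nR) = (0.710 × 0.0462) / (0.00123 × 0.08314)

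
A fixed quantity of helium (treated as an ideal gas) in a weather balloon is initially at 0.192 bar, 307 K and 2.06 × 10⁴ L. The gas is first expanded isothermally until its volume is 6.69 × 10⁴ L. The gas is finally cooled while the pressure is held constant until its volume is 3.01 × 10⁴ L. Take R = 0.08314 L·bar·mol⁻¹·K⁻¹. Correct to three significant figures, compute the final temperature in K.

Isothermal, so P V is constant: T₂ = T₁; P₂ = P₁·(V₁/V₂) = 0.05912 bar.
Isobaric, so V/T is constant: P₃ = P₂; T₃ = T₂·(V₃/V₂) = 138.1 K.

T₃ ≈ 138 K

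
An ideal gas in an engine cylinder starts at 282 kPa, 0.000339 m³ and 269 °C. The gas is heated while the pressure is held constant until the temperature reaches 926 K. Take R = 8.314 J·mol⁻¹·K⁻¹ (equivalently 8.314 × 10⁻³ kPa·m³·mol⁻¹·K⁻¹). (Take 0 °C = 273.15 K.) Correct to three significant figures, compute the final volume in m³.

Convert: T₁ = 542.1 K.
P constant ⇒ V ∝ T: P₂ = P₁; V₂ = V₁·(T₂/T₁) = 0.0005790 m³.

V₂ ≈ 0.000579 m³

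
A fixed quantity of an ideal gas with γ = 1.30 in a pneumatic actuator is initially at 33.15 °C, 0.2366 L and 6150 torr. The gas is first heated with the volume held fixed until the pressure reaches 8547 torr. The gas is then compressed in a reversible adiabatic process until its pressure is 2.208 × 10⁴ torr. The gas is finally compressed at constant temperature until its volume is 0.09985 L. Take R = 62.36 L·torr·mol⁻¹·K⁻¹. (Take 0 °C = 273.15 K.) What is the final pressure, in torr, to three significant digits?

P₄ ≈ 2.52e+04 torr

Convert: T₁ = 306.3 K.
V constant ⇒ P ∝ T: V₂ = V₁; T₂ = T₁·(P₂/P₁) = 425.7 K.
Reversible adiabatic, γ = 1.30: T₃ = T₂·(P₃/P₂)^((γ−1)/γ) = 529.9 K; V₃ = V₂·(P₂/P₃)^(1/γ) = 0.1140 L.
T constant ⇒ Boyle's law P V = const: T₄ = T₃; P₄ = P₃·(V₃/V₄) = 2.521e+04 torr.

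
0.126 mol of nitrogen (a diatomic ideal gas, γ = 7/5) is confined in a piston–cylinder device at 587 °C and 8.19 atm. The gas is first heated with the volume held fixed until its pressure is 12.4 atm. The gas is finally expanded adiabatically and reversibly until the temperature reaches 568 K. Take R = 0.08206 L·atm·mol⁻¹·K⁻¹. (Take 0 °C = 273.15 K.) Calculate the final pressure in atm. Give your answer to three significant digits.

Convert: T₁ = 860.1 K.
From PV = nRT: V₁ = nRT₁/P₁ = 1.086 L.
Isochoric, so P/T is constant: V₂ = V₁; T₂ = T₁·(P₂/P₁) = 1302 K.
Adiabatic (γ = 7/5), T V^(γ−1) and P V^γ constant: P₃ = P₂·(T₃/T₂)^(γ/(γ−1)) = 0.6794 atm; V₃ = V₂·(T₂/T₃)^(1/(γ−1)) = 8.644 L.

P₃ ≈ 0.679 atm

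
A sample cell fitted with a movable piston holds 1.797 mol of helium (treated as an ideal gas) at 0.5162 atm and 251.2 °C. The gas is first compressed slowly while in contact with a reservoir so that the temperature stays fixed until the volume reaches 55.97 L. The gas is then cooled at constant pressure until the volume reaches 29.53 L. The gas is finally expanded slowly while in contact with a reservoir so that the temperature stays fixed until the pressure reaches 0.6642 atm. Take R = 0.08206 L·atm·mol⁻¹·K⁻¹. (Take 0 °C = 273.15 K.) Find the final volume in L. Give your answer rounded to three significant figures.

Convert: T₁ = 524.3 K.
From PV = nRT: V₁ = nRT₁/P₁ = 149.8 L.
Isothermal, so P V is constant: T₂ = T₁; P₂ = P₁·(V₁/V₂) = 1.381 atm.
P constant ⇒ V ∝ T: P₃ = P₂; T₃ = T₂·(V₃/V₂) = 276.6 K.
Isothermal, so P V is constant: T₄ = T₃; V₄ = V₃·(P₃/P₄) = 61.42 L.

V₄ ≈ 61.4 L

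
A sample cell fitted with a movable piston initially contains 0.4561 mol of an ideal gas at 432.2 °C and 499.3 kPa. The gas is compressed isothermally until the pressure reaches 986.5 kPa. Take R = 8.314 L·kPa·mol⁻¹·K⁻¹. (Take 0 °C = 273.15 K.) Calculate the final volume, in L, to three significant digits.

Convert: T₁ = 705.3 K.
From PV = nRT: V₁ = nRT₁/P₁ = 5.357 L.
T constant ⇒ Boyle's law P V = const: T₂ = T₁; V₂ = V₁·(P₁/P₂) = 2.711 L.

V₂ ≈ 2.71 L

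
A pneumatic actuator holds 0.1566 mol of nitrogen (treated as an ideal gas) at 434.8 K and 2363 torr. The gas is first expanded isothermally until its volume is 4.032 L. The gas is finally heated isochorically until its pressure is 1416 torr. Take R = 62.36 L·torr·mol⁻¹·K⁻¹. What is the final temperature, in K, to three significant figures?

From PV = nRT: V₁ = nRT₁/P₁ = 1.797 L.
T constant ⇒ Boyle's law P V = const: T₂ = T₁; P₂ = P₁·(V₁/V₂) = 1053 torr.
Isochoric, so P/T is constant: V₃ = V₂; T₃ = T₂·(P₃/P₂) = 584.6 K.

T₃ ≈ 585 K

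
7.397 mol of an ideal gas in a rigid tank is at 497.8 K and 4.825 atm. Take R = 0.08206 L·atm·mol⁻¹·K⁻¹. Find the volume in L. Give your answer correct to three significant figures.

V ≈ 62.6 L

PV = nRT ⇒ V = nRT/P = (7.397 × 0.08206 × 497.8) / 4.825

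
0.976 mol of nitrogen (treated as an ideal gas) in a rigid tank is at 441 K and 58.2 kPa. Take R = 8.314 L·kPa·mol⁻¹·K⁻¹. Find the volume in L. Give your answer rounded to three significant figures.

V ≈ 61.5 L

PV = nRT ⇒ V = nRT/P = (0.976 × 8.314 × 441) / 58.2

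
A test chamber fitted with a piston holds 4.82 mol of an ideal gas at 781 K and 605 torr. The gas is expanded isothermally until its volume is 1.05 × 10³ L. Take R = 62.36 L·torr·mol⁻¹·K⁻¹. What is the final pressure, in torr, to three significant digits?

P₂ ≈ 224 torr

From PV = nRT: V₁ = nRT₁/P₁ = 388.0 L.
Isothermal, so P V is constant: T₂ = T₁; P₂ = P₁·(V₁/V₂) = 223.6 torr.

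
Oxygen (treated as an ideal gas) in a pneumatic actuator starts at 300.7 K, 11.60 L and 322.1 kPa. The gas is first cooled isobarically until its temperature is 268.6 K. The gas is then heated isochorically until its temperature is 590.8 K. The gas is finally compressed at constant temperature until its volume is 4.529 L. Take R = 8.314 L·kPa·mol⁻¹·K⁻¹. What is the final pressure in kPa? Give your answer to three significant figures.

P₄ ≈ 1.62e+03 kPa

Isobaric, so V/T is constant: P₂ = P₁; V₂ = V₁·(T₂/T₁) = 10.36 L.
Isochoric, so P/T is constant: V₃ = V₂; P₃ = P₂·(T₃/T₂) = 708.5 kPa.
T constant ⇒ Boyle's law P V = const: T₄ = T₃; P₄ = P₃·(V₃/V₄) = 1621 kPa.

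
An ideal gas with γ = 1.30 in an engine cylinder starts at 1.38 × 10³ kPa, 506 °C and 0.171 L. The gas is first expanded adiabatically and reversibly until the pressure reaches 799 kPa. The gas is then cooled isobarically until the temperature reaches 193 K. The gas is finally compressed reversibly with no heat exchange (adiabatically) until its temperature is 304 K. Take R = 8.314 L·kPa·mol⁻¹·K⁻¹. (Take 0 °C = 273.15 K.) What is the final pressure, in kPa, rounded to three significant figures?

P₄ ≈ 5.72e+03 kPa

Convert: T₁ = 779.1 K.
Adiabatic (γ = 1.30), T V^(γ−1) and P V^γ constant: T₂ = T₁·(P₂/P₁)^((γ−1)/γ) = 686.8 K; V₂ = V₁·(P₁/P₂)^(1/γ) = 0.2604 L.
Isobaric, so V/T is constant: P₃ = P₂; V₃ = V₂·(T₃/T₂) = 0.07316 L.
Reversible adiabatic, γ = 1.30: P₄ = P₃·(T₄/T₃)^(γ/(γ−1)) = 5722 kPa; V₄ = V₃·(T₃/T₄)^(1/(γ−1)) = 0.01609 L.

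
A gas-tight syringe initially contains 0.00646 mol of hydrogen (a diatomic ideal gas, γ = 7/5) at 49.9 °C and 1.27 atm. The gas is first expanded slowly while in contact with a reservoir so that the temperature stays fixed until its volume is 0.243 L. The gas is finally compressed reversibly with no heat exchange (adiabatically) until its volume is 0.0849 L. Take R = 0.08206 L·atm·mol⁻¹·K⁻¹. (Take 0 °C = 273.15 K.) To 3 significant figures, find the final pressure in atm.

P₃ ≈ 3.07 atm

Convert: T₁ = 323.0 K.
From PV = nRT: V₁ = nRT₁/P₁ = 0.1348 L.
T constant ⇒ Boyle's law P V = const: T₂ = T₁; P₂ = P₁·(V₁/V₂) = 0.7047 atm.
Adiabatic (γ = 7/5), T V^(γ−1) and P V^γ constant: T₃ = T₂·(V₂/V₃)^(γ−1) = 492.0 K; P₃ = P₂·(V₂/V₃)^γ = 3.072 atm.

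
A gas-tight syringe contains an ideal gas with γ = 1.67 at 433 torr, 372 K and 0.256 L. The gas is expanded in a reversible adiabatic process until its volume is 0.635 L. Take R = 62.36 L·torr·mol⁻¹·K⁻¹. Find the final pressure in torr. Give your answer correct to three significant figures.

Reversible adiabatic, γ = 1.67: T₂ = T₁·(V₁/V₂)^(γ−1) = 202.4 K; P₂ = P₁·(V₁/V₂)^γ = 94.98 torr.

P₂ ≈ 95.0 torr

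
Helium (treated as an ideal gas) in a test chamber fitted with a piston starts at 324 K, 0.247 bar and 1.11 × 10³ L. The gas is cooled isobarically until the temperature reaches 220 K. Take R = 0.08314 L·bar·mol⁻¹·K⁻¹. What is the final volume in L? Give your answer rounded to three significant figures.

Isobaric, so V/T is constant: P₂ = P₁; V₂ = V₁·(T₂/T₁) = 753.7 L.

V₂ ≈ 754 L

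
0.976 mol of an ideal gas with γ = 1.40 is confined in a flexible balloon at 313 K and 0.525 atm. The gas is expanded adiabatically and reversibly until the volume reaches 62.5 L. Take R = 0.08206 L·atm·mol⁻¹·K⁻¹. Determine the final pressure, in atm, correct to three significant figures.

From PV = nRT: V₁ = nRT₁/P₁ = 47.75 L.
Adiabatic (γ = 1.40), T V^(γ−1) and P V^γ constant: T₂ = T₁·(V₁/V₂)^(γ−1) = 281.0 K; P₂ = P₁·(V₁/V₂)^γ = 0.3601 atm.

P₂ ≈ 0.360 atm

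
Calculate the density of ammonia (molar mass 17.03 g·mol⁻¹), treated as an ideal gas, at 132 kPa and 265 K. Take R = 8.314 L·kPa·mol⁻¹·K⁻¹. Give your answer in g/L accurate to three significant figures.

ρ = PM/(RT) = (132 × 17.03) / (8.314 × 265.0)

ρ ≈ 1.02 g/L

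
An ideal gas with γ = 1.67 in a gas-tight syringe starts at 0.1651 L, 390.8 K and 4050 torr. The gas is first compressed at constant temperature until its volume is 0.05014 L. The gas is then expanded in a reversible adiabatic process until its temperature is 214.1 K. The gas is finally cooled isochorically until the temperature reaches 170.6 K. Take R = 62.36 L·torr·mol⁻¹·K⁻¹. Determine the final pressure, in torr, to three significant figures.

P₄ ≈ 2.37e+03 torr

Isothermal, so P V is constant: T₂ = T₁; P₂ = P₁·(V₁/V₂) = 1.334e+04 torr.
Adiabatic (γ = 1.67), T V^(γ−1) and P V^γ constant: P₃ = P₂·(T₃/T₂)^(γ/(γ−1)) = 2976 torr; V₃ = V₂·(T₂/T₃)^(1/(γ−1)) = 0.1231 L.
V constant ⇒ P ∝ T: V₄ = V₃; P₄ = P₃·(T₄/T₃) = 2371 torr.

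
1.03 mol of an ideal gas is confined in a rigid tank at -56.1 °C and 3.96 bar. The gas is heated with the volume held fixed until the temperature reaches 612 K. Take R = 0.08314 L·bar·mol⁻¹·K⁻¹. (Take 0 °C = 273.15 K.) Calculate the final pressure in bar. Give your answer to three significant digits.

Convert: T₁ = 217.0 K.
From PV = nRT: V₁ = nRT₁/P₁ = 4.694 L.
Isochoric, so P/T is constant: V₂ = V₁; P₂ = P₁·(T₂/T₁) = 11.17 bar.

P₂ ≈ 11.2 bar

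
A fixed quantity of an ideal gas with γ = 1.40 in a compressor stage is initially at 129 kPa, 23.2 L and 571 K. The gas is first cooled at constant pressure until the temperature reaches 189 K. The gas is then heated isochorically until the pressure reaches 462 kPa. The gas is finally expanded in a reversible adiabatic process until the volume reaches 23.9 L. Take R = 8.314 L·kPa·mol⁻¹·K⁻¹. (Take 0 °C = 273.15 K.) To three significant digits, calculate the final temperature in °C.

Isobaric, so V/T is constant: P₂ = P₁; V₂ = V₁·(T₂/T₁) = 7.679 L.
V constant ⇒ P ∝ T: V₃ = V₂; T₃ = T₂·(P₃/P₂) = 676.9 K.
Adiabatic (γ = 1.40), T V^(γ−1) and P V^γ constant: T₄ = T₃·(V₃/V₄)^(γ−1) = 429.8 K; P₄ = P₃·(V₃/V₄)^γ = 94.26 kPa.

T₄ ≈ 157 °C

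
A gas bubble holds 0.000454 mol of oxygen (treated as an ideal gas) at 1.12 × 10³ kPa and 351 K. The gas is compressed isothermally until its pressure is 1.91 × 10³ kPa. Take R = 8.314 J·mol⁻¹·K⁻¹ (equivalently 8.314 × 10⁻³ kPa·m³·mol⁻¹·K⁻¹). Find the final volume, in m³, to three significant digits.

From PV = nRT: V₁ = nRT₁/P₁ = 1.183e-06 m³.
Isothermal, so P V is constant: T₂ = T₁; V₂ = V₁·(P₁/P₂) = 6.936e-07 m³.

V₂ ≈ 6.94e-07 m³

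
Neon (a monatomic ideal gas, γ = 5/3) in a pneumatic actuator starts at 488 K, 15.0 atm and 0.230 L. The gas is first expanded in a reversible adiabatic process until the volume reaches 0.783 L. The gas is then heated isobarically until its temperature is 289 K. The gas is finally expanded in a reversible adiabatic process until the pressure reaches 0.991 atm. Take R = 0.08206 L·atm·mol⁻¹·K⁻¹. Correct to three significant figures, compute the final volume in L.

Adiabatic (γ = 5/3), T V^(γ−1) and P V^γ constant: T₂ = T₁·(V₁/V₂)^(γ−1) = 215.6 K; P₂ = P₁·(V₁/V₂)^γ = 1.947 atm.
P constant ⇒ V ∝ T: P₃ = P₂; V₃ = V₂·(T₃/T₂) = 1.049 L.
Reversible adiabatic, γ = 5/3: T₄ = T₃·(P₄/P₃)^((γ−1)/γ) = 220.6 K; V₄ = V₃·(P₃/P₄)^(1/γ) = 1.574 L.

V₄ ≈ 1.57 L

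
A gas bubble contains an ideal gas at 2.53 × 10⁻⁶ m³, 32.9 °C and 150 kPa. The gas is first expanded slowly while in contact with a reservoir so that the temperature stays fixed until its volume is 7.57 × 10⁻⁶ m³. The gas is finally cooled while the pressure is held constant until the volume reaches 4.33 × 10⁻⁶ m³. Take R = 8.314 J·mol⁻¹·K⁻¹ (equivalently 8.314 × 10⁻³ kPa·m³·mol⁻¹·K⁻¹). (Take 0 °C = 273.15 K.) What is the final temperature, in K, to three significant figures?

Convert: T₁ = 306.0 K.
T constant ⇒ Boyle's law P V = const: T₂ = T₁; P₂ = P₁·(V₁/V₂) = 50.13 kPa.
P constant ⇒ V ∝ T: P₃ = P₂; T₃ = T₂·(V₃/V₂) = 175.1 K.

T₃ ≈ 175 K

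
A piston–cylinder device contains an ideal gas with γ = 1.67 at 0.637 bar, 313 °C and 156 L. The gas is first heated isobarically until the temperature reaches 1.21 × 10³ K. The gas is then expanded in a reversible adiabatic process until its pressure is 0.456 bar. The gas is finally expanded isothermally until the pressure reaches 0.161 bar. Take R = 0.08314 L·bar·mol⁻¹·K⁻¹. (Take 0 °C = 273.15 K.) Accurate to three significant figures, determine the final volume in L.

V₄ ≈ 1.11e+03 L

Convert: T₁ = 586.1 K.
Isobaric, so V/T is constant: P₂ = P₁; V₂ = V₁·(T₂/T₁) = 322.0 L.
Reversible adiabatic, γ = 1.67: T₃ = T₂·(P₃/P₂)^((γ−1)/γ) = 1058 K; V₃ = V₂·(P₂/P₃)^(1/γ) = 393.4 L.
Isothermal, so P V is constant: T₄ = T₃; V₄ = V₃·(P₃/P₄) = 1114 L.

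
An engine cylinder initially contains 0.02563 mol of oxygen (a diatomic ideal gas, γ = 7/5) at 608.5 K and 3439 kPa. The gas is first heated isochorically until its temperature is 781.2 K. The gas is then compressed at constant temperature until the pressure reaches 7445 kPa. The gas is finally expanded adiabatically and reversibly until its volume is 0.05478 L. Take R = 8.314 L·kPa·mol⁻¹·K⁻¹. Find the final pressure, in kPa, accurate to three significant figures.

P₄ ≈ 2.12e+03 kPa

From PV = nRT: V₁ = nRT₁/P₁ = 0.03770 L.
V constant ⇒ P ∝ T: V₂ = V₁; P₂ = P₁·(T₂/T₁) = 4415 kPa.
T constant ⇒ Boyle's law P V = const: T₃ = T₂; V₃ = V₂·(P₂/P₃) = 0.02236 L.
Reversible adiabatic, γ = 7/5: T₄ = T₃·(V₃/V₄)^(γ−1) = 545.9 K; P₄ = P₃·(V₃/V₄)^γ = 2123 kPa.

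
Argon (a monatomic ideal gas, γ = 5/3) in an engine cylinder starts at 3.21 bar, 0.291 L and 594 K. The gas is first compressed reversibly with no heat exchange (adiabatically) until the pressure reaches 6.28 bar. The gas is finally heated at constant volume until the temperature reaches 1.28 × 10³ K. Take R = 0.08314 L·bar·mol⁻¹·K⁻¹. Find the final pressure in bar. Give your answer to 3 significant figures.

Adiabatic (γ = 5/3), T V^(γ−1) and P V^γ constant: T₂ = T₁·(P₂/P₁)^((γ−1)/γ) = 776.9 K; V₂ = V₁·(P₁/P₂)^(1/γ) = 0.1945 L.
Isochoric, so P/T is constant: V₃ = V₂; P₃ = P₂·(T₃/T₂) = 10.35 bar.

P₃ ≈ 10.3 bar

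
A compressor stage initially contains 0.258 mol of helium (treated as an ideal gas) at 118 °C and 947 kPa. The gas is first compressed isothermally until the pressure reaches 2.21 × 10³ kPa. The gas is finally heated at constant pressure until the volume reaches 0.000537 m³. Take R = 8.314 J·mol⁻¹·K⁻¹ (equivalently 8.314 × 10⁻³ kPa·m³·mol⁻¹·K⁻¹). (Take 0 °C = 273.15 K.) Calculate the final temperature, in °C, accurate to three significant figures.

T₃ ≈ 280 °C

Convert: T₁ = 391.1 K.
From PV = nRT: V₁ = nRT₁/P₁ = 0.0008860 m³.
T constant ⇒ Boyle's law P V = const: T₂ = T₁; V₂ = V₁·(P₁/P₂) = 0.0003796 m³.
Isobaric, so V/T is constant: P₃ = P₂; T₃ = T₂·(V₃/V₂) = 553.3 K.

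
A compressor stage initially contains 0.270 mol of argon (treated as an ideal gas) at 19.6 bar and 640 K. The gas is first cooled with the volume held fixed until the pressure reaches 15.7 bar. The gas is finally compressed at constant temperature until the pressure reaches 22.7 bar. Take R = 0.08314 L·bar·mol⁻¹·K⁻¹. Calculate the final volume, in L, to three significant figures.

From PV = nRT: V₁ = nRT₁/P₁ = 0.7330 L.
Isochoric, so P/T is constant: V₂ = V₁; T₂ = T₁·(P₂/P₁) = 512.7 K.
T constant ⇒ Boyle's law P V = const: T₃ = T₂; V₃ = V₂·(P₂/P₃) = 0.5070 L.

V₃ ≈ 0.507 L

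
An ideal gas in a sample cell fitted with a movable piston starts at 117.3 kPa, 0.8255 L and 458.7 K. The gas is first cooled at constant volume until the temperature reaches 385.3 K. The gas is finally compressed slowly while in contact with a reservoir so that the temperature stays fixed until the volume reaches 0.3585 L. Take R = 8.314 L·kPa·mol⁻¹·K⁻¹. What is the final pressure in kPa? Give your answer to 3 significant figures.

V constant ⇒ P ∝ T: V₂ = V₁; P₂ = P₁·(T₂/T₁) = 98.53 kPa.
Isothermal, so P V is constant: T₃ = T₂; P₃ = P₂·(V₂/V₃) = 226.9 kPa.

P₃ ≈ 227 kPa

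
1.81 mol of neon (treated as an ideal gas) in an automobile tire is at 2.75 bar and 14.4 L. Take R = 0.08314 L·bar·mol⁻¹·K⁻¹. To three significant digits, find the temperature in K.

PV = nRT ⇒ T = PV/(nR) = (2.75 × 14.4) / (1.81 × 0.08314)

T ≈ 263 K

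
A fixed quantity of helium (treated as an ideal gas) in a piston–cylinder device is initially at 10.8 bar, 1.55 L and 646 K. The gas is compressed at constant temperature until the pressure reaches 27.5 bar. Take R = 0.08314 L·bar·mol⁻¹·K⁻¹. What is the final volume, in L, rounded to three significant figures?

V₂ ≈ 0.609 L

T constant ⇒ Boyle's law P V = const: T₂ = T₁; V₂ = V₁·(P₁/P₂) = 0.6087 L.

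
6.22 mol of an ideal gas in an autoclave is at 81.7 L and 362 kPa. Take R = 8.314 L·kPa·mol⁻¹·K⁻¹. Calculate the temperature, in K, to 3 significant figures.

T ≈ 572 K

PV = nRT ⇒ T = PV/(nR) = (362 × 81.7) / (6.22 × 8.314)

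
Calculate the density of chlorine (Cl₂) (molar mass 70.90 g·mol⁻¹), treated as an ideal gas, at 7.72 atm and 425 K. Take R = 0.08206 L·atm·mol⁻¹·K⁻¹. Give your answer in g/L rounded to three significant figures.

ρ ≈ 15.7 g/L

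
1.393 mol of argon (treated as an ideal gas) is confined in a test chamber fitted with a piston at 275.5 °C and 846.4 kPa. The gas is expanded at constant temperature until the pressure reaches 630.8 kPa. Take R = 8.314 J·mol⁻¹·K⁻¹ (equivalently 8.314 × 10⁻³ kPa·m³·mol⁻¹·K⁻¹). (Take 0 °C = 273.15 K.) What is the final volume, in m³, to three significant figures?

Convert: T₁ = 548.6 K.
From PV = nRT: V₁ = nRT₁/P₁ = 0.007507 m³.
Isothermal, so P V is constant: T₂ = T₁; V₂ = V₁·(P₁/P₂) = 0.01007 m³.

V₂ ≈ 0.0101 m³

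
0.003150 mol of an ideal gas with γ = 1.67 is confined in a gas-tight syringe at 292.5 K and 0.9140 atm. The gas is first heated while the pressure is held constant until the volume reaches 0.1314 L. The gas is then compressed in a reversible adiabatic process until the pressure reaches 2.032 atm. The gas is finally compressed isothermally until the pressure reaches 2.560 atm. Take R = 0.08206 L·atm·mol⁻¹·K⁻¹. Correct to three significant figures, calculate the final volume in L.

V₄ ≈ 0.0646 L

From PV = nRT: V₁ = nRT₁/P₁ = 0.08272 L.
Isobaric, so V/T is constant: P₂ = P₁; T₂ = T₁·(V₂/V₁) = 464.6 K.
Reversible adiabatic, γ = 1.67: T₃ = T₂·(P₃/P₂)^((γ−1)/γ) = 640.2 K; V₃ = V₂·(P₂/P₃)^(1/γ) = 0.08144 L.
T constant ⇒ Boyle's law P V = const: T₄ = T₃; V₄ = V₃·(P₃/P₄) = 0.06464 L.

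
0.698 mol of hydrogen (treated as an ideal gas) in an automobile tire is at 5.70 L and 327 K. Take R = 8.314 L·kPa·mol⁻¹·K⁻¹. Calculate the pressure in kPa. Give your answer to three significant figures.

PV = nRT ⇒ P = nRT/V = (0.698 × 8.314 × 327) / 5.70

P ≈ 333 kPa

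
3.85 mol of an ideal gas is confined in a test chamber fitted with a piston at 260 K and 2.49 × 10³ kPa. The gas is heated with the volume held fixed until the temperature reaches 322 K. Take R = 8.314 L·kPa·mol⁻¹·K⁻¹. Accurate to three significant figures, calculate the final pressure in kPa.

From PV = nRT: V₁ = nRT₁/P₁ = 3.342 L.
Isochoric, so P/T is constant: V₂ = V₁; P₂ = P₁·(T₂/T₁) = 3084 kPa.

P₂ ≈ 3.08e+03 kPa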